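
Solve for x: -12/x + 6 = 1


Subtract 6 from both sides: -12/x = -5
Multiply both sides by x: -12 = -5 * x
Divide by -5: x = 12/5

x = 12/5


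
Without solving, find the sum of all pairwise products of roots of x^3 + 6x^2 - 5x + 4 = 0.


By Vieta's formulas for x^3 + bx^2 + cx + d = 0:
  r1 + r2 + r3 = -b/a = -6
  r1*r2 + r1*r3 + r2*r3 = c/a = -5
  r1*r2*r3 = -d/a = -4


Sum of pairwise products = -5


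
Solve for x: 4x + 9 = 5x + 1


Starting with: 4x + 9 = 5x + 1
Move all x terms to left: (4 - 5)x = 1 - 9
Simplify: -x = -8
Divide both sides by -1: x = 8

x = 8


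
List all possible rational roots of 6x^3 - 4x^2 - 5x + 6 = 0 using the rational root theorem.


Rational root theorem: possible roots are ±p/q where:
  p divides the constant term (6): p ∈ {1, 2, 3, 6}
  q divides the leading coefficient (6): q ∈ {1, 2, 3, 6}

All possible rational roots: -6, -3, -2, -3/2, -1, -2/3, -1/2, -1/3, -1/6, 1/6, 1/3, 1/2, 2/3, 1, 3/2, 2, 3, 6

-6, -3, -2, -3/2, -1, -2/3, -1/2, -1/3, -1/6, 1/6, 1/3, 1/2, 2/3, 1, 3/2, 2, 3, 6


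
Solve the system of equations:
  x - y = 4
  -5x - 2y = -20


Using Cramer's rule:
Determinant D = (1)(-2) - (-5)(-1) = -2 - 5 = -7
Dx = (4)(-2) - (-20)(-1) = -8 - 20 = -28
Dy = (1)(-20) - (-5)(4) = -20 + 20 = 0
x = Dx/D = -28/-7 = 4
y = Dy/D = 0/-7 = 0

x = 4, y = 0


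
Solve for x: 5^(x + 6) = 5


Express both sides with the same base.
5 = 5^1
Since the bases match, equate exponents: x + 6 = 1
So x = 1 - (6) = -5

x = -5


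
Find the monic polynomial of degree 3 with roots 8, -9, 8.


A monic polynomial with roots 8, -9, 8 is:
p(x) = (x - 8)(x + 9)(x - 8)
After multiplying by (x - 8): x - 8
After multiplying by (x + 9): x^2 + x - 72
After multiplying by (x - 8): x^3 - 7x^2 - 80x + 576

x^3 - 7x^2 - 80x + 576


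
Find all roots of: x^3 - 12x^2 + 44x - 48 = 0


Let p(x) = x^3 - 12x^2 + 44x - 48. By the rational root theorem (leading coefficient 1), any rational root is an integer divisor of 48: try ±1, ±2, ... in turn.
Test x = 1: value = -15 ≠ 0.
Test x = -1: value = -105 ≠ 0.
Test x = 2: value = 0 ✓, so (x - 2) is a factor.
Synthetic division by (x - 2): bring down 1; 1(2) - 12 = -10; (-10)(2) + 44 = 24; 24(2) - 48 = 0 → quotient x^2 - 10x + 24, remainder 0.
Solve the quadratic x^2 - 10x + 24 = 0: discriminant = (-10)^2 - 4(1)(24) = 100 - 96 = 4.
sqrt(4) = 2, so x = (10 ± 2)/2: x = 6 or x = 4.
Collecting all roots found:

x = 2, x = 4, x = 6


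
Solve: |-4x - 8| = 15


An absolute value equation |expr| = 15 gives two cases:
Case 1: -4x - 8 = 15
  -4x = 23, so x = -23/4
Case 2: -4x - 8 = -15
  -4x = -7, so x = 7/4

x = -23/4, x = 7/4


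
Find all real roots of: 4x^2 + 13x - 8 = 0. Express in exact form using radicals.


Using the quadratic formula: x = (-b ± sqrt(b^2 - 4ac)) / (2a)
Here a = 4, b = 13, c = -8
Discriminant = b^2 - 4ac = 13^2 - 4(4)(-8) = 169 + 128 = 297
Since discriminant = 297 > 0, there are two real roots.
x = (-13 ± 3*sqrt(33)) / 8
Numerically: x ≈ 0.5292 or x ≈ -3.7792

x = (-13 + 3*sqrt(33)) / 8 or x = (-13 - 3*sqrt(33)) / 8


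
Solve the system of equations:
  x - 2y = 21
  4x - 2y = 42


Using Cramer's rule:
Determinant D = (1)(-2) - (4)(-2) = -2 + 8 = 6
Dx = (21)(-2) - (42)(-2) = -42 + 84 = 42
Dy = (1)(42) - (4)(21) = 42 - 84 = -42
x = Dx/D = 42/6 = 7
y = Dy/D = -42/6 = -7

x = 7, y = -7


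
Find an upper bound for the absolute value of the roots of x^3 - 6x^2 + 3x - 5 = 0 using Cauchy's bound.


Cauchy's bound: all roots r satisfy |r| <= 1 + max(|a_i/a_n|) for i = 0,...,n-1
where a_n is the leading coefficient.

Coefficients: [1, -6, 3, -5]
Leading coefficient a_n = 1
Ratios |a_i/a_n|: 6, 3, 5
Maximum ratio: 6
Cauchy's bound: |r| <= 1 + 6 = 7

Upper bound = 7


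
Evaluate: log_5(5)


We need the exponent such that 5^? = 5
5^1 = 5
Therefore log_5(5) = 1

1


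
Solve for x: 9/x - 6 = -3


Subtract -6 from both sides: 9/x = 3
Multiply both sides by x: 9 = 3 * x
Divide by 3: x = 3

x = 3


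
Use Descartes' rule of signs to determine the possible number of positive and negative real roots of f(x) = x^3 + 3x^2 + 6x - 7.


Descartes' rule of signs:

For positive roots, count sign changes in f(x) = x^3 + 3x^2 + 6x - 7:
Signs of coefficients: +, +, +, -
Number of sign changes: 1
Possible positive real roots: 1

For negative roots, examine f(-x) = -x^3 + 3x^2 - 6x - 7:
Signs of coefficients: -, +, -, -
Number of sign changes: 2
Possible negative real roots: 2, 0

Positive roots: 1; Negative roots: 2 or 0


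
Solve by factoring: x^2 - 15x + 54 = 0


We need two numbers that multiply to 54 and add to -15.
Those numbers are -9 and -6 (since (-9) * (-6) = 54 and (-9) + (-6) = -15).
So x^2 - 15x + 54 = (x - 9)(x - 6) = 0
Setting each factor to zero: x = 9 or x = 6

x = 6, x = 9


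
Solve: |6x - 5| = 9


An absolute value equation |expr| = 9 gives two cases:
Case 1: 6x - 5 = 9
  6x = 14, so x = 7/3
Case 2: 6x - 5 = -9
  6x = -4, so x = -2/3

x = -2/3, x = 7/3


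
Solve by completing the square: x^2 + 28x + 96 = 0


Start: x^2 + 28x + 96 = 0
Move constant: x^2 + 28x = -96
Half of 28 is 14, squared is 196
Add 196 to both sides: x^2 + 28x + 196 = 100
(x + 14)^2 = 100
x + 14 = ±10
x = -14 + 10 = -4 or x = -14 - 10 = -24

x = -24, x = -4


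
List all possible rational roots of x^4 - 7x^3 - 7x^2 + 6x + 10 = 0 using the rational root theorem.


Rational root theorem: possible roots are ±p/q where:
  p divides the constant term (10): p ∈ {1, 2, 5, 10}
  q divides the leading coefficient (1): q ∈ {1}

All possible rational roots: -10, -5, -2, -1, 1, 2, 5, 10

-10, -5, -2, -1, 1, 2, 5, 10


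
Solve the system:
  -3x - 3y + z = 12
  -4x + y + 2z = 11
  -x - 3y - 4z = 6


Using Cramer's rule. Expand each determinant along the first row.
D  = (-3)*[1*(-4) - 2*(-3)] - (-3)*[(-4)*(-4) - 2*(-1)] + 1*[(-4)*(-3) - 1*(-1)]
  = (-3)*(2) - (-3)*(18) + 1*(13) = 61
Dx = 12*[1*(-4) - 2*(-3)] - (-3)*[11*(-4) - 2*6] + 1*[11*(-3) - 1*6]
  = 12*(2) - (-3)*(-56) + 1*(-39) = -183
Dy = (-3)*[11*(-4) - 2*6] - 12*[(-4)*(-4) - 2*(-1)] + 1*[(-4)*6 - 11*(-1)]
  = (-3)*(-56) - 12*(18) + 1*(-13) = -61
Dz = (-3)*[1*6 - 11*(-3)] - (-3)*[(-4)*6 - 11*(-1)] + 12*[(-4)*(-3) - 1*(-1)]
  = (-3)*(39) - (-3)*(-13) + 12*(13) = 0
x = Dx/D = -183/61 = -3, y = Dy/D = -61/61 = -1, z = Dz/D = 0/61 = 0
Check eq1: (-3)(-3) + (-3)(-1) + (1)(0) = 12 = 12 ✓
Check eq2: (-4)(-3) + (1)(-1) + (2)(0) = 11 = 11 ✓
Check eq3: (-1)(-3) + (-3)(-1) + (-4)(0) = 6 = 6 ✓

x = -3, y = -1, z = 0


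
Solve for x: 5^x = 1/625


Express both sides with the same base.
1/625 = 5^(-4)
Since the bases match: x = -4

x = -4


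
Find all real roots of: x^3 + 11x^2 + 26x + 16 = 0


Let p(x) = x^3 + 11x^2 + 26x + 16. By the rational root theorem (leading coefficient 1), any rational root is an integer divisor of 16: try ±1, ±2, ... in turn.
Test x = 1: value = 54 ≠ 0.
Test x = -1: value = 0 ✓, so (x + 1) is a factor.
Synthetic division by (x + 1): bring down 1; 1(-1) + 11 = 10; 10(-1) + 26 = 16; 16(-1) + 16 = 0 → quotient x^2 + 10x + 16, remainder 0.
Solve the quadratic x^2 + 10x + 16 = 0: discriminant = 10^2 - 4(1)(16) = 100 - 64 = 36.
sqrt(36) = 6, so x = (-10 ± 6)/2: x = -2 or x = -8.

x = -8, x = -2, x = -1


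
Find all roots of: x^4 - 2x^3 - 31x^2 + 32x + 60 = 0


Let p(x) = x^4 - 2x^3 - 31x^2 + 32x + 60. By the rational root theorem (leading coefficient 1), any rational root is an integer divisor of 60: try ±1, ±2, ... in turn.
Test x = 1: value = 60 ≠ 0.
Test x = -1: value = 0 ✓, so (x + 1) is a factor.
Synthetic division by (x + 1): bring down 1; 1(-1) - 2 = -3; (-3)(-1) - 31 = -28; (-28)(-1) + 32 = 60; 60(-1) + 60 = 0 → quotient x^3 - 3x^2 - 28x + 60, remainder 0.
Continue with the quotient x^3 - 3x^2 - 28x + 60 (candidates must divide 60; re-test x = -1 first in case it repeats).
Test x = -1: value = 84 ≠ 0.
Test x = 2: value = 0 ✓, so (x - 2) is a factor.
Synthetic division by (x - 2): bring down 1; 1(2) - 3 = -1; (-1)(2) - 28 = -30; (-30)(2) + 60 = 0 → quotient x^2 - x - 30, remainder 0.
Solve the quadratic x^2 - x - 30 = 0: discriminant = (-1)^2 - 4(1)(-30) = 1 + 120 = 121.
sqrt(121) = 11, so x = (1 ± 11)/2: x = 6 or x = -5.
Collecting all roots found:

x = -5, x = -1, x = 2, x = 6


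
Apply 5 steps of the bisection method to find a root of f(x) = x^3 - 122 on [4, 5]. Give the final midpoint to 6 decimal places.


f(x) = x^3 - 122
f(4) = -58 < 0
f(5) = 3 > 0

Step 1: midpoint = (4.000000 + 5.000000)/2 = 4.500000
  f(4.500000) = -30.875000
  f(mid) < 0, so root is in [4.500000, 5.000000]

Step 2: midpoint = (4.500000 + 5.000000)/2 = 4.750000
  f(4.750000) = -14.828125
  f(mid) < 0, so root is in [4.750000, 5.000000]

Step 3: midpoint = (4.750000 + 5.000000)/2 = 4.875000
  f(4.875000) = -6.142578
  f(mid) < 0, so root is in [4.875000, 5.000000]

Step 4: midpoint = (4.875000 + 5.000000)/2 = 4.937500
  f(4.937500) = -1.629150
  f(mid) < 0, so root is in [4.937500, 5.000000]

Step 5: midpoint = (4.937500 + 5.000000)/2 = 4.968750
  f(4.968750) = 0.670868
  f(mid) > 0, so root is in [4.937500, 4.968750]

midpoint = 4.968750


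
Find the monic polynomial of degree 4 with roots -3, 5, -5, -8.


A monic polynomial with roots -3, 5, -5, -8 is:
p(x) = (x + 3)(x - 5)(x + 5)(x + 8)
After multiplying by (x + 3): x + 3
After multiplying by (x - 5): x^2 - 2x - 15
After multiplying by (x + 5): x^3 + 3x^2 - 25x - 75
After multiplying by (x + 8): x^4 + 11x^3 - x^2 - 275x - 600

x^4 + 11x^3 - x^2 - 275x - 600


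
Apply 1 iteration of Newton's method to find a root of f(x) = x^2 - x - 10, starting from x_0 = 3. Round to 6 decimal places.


Newton's method: x_(n+1) = x_n - f(x_n)/f'(x_n)
f(x) = x^2 - x - 10
f'(x) = 2x - 1

Iteration 1:
  f(3.000000) = -4.000000
  f'(3.000000) = 5.000000
  x_1 = 3.000000 - (-4.000000)/(5.000000) = 3.800000

x_1 = 3.800000


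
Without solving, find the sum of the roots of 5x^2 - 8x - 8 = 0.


By Vieta's formulas for ax^2 + bx + c = 0:
  Sum of roots = -b/a
  Product of roots = c/a

Here a = 5, b = -8, c = -8
Sum = -(-8)/5 = 8/5
Product = -8/5 = -8/5

Sum = 8/5


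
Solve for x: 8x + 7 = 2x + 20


Starting with: 8x + 7 = 2x + 20
Move all x terms to left: (8 - 2)x = 20 - 7
Simplify: 6x = 13
Divide both sides by 6: x = 13/6

x = 13/6


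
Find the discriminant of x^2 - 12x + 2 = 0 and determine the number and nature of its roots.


For ax^2 + bx + c = 0, discriminant D = b^2 - 4ac
Here a = 1, b = -12, c = 2
D = (-12)^2 - 4(1)(2) = 144 - 8 = 136

D = 136 > 0 but not a perfect square
The equation has 2 distinct real irrational roots.

Discriminant = 136, 2 distinct real irrational roots


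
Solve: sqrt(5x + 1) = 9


Square both sides: 5x + 1 = 9^2 = 81
5x = 81 - 1 = 80
x = 16
Check: sqrt(5*16 + 1) = sqrt(81) = 9 ✓

x = 16


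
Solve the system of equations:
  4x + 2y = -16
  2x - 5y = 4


Using Cramer's rule:
Determinant D = (4)(-5) - (2)(2) = -20 - 4 = -24
Dx = (-16)(-5) - (4)(2) = 80 - 8 = 72
Dy = (4)(4) - (2)(-16) = 16 + 32 = 48
x = Dx/D = 72/-24 = -3
y = Dy/D = 48/-24 = -2

x = -3, y = -2


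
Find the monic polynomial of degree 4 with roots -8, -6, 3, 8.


A monic polynomial with roots -8, -6, 3, 8 is:
p(x) = (x + 8)(x + 6)(x - 3)(x - 8)
After multiplying by (x + 8): x + 8
After multiplying by (x + 6): x^2 + 14x + 48
After multiplying by (x - 3): x^3 + 11x^2 + 6x - 144
After multiplying by (x - 8): x^4 + 3x^3 - 82x^2 - 192x + 1152

x^4 + 3x^3 - 82x^2 - 192x + 1152


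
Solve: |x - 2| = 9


An absolute value equation |expr| = 9 gives two cases:
Case 1: x - 2 = 9
  x = 11, so x = 11
Case 2: x - 2 = -9
  x = -7, so x = -7

x = -7, x = 11


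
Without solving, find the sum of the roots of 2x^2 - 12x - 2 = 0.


By Vieta's formulas for ax^2 + bx + c = 0:
  Sum of roots = -b/a
  Product of roots = c/a

Here a = 2, b = -12, c = -2
Sum = -(-12)/2 = 6
Product = -2/2 = -1

Sum = 6


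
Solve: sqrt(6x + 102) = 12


Square both sides: 6x + 102 = 12^2 = 144
6x = 144 - 102 = 42
x = 7
Check: sqrt(6*7 + 102) = sqrt(144) = 12 ✓

x = 7


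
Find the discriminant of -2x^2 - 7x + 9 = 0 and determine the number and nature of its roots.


For ax^2 + bx + c = 0, discriminant D = b^2 - 4ac
Here a = -2, b = -7, c = 9
D = (-7)^2 - 4(-2)(9) = 49 + 72 = 121

D = 121 > 0 and is a perfect square (sqrt = 11)
The equation has 2 distinct real rational roots.

Discriminant = 121, 2 distinct real rational roots


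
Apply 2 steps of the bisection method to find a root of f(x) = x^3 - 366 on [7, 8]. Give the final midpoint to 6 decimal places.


f(x) = x^3 - 366
f(7) = -23 < 0
f(8) = 146 > 0

Step 1: midpoint = (7.000000 + 8.000000)/2 = 7.500000
  f(7.500000) = 55.875000
  f(mid) > 0, so root is in [7.000000, 7.500000]

Step 2: midpoint = (7.000000 + 7.500000)/2 = 7.250000
  f(7.250000) = 15.078125
  f(mid) > 0, so root is in [7.000000, 7.250000]

midpoint = 7.250000


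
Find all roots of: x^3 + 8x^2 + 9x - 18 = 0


Let p(x) = x^3 + 8x^2 + 9x - 18. By the rational root theorem (leading coefficient 1), any rational root is an integer divisor of 18: try ±1, ±2, ... in turn.
Test x = 1: value = 0 ✓, so (x - 1) is a factor.
Synthetic division by (x - 1): bring down 1; 1(1) + 8 = 9; 9(1) + 9 = 18; 18(1) - 18 = 0 → quotient x^2 + 9x + 18, remainder 0.
Solve the quadratic x^2 + 9x + 18 = 0: discriminant = 9^2 - 4(1)(18) = 81 - 72 = 9.
sqrt(9) = 3, so x = (-9 ± 3)/2: x = -3 or x = -6.
Collecting all roots found:

x = -6, x = -3, x = 1


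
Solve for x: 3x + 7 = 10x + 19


Starting with: 3x + 7 = 10x + 19
Move all x terms to left: (3 - 10)x = 19 - 7
Simplify: -7x = 12
Divide both sides by -7: x = -12/7

x = -12/7


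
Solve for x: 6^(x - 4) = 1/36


Express both sides with the same base.
1/36 = 6^(-2)
Since the bases match, equate exponents: x - 4 = -2
So x = -2 - (-4) = 2

x = 2


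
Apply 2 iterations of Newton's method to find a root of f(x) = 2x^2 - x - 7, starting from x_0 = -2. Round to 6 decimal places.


Newton's method: x_(n+1) = x_n - f(x_n)/f'(x_n)
f(x) = 2x^2 - x - 7
f'(x) = 4x - 1

Iteration 1:
  f(-2.000000) = 3.000000
  f'(-2.000000) = -9.000000
  x_1 = -2.000000 - (3.000000)/(-9.000000) = -1.666667

Iteration 2:
  f(-1.666667) = 0.222222
  f'(-1.666667) = -7.666667
  x_2 = -1.666667 - (0.222222)/(-7.666667) = -1.637681

x_2 = -1.637681


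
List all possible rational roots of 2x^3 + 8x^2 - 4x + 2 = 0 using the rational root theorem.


Rational root theorem: possible roots are ±p/q where:
  p divides the constant term (2): p ∈ {1, 2}
  q divides the leading coefficient (2): q ∈ {1, 2}

All possible rational roots: -2, -1, -1/2, 1/2, 1, 2

-2, -1, -1/2, 1/2, 1, 2


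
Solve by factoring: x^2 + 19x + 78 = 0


We need two numbers that multiply to 78 and add to 19.
Those numbers are 6 and 13 (since 6 * 13 = 78 and 6 + 13 = 19).
So x^2 + 19x + 78 = (x + 6)(x + 13) = 0
Setting each factor to zero: x = -6 or x = -13

x = -13, x = -6


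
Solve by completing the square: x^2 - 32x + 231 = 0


Start: x^2 - 32x + 231 = 0
Move constant: x^2 - 32x = -231
Half of -32 is -16, squared is 256
Add 256 to both sides: x^2 - 32x + 256 = 25
(x - 16)^2 = 25
x - 16 = ±5
x = 16 + 5 = 21 or x = 16 - 5 = 11

x = 11, x = 21


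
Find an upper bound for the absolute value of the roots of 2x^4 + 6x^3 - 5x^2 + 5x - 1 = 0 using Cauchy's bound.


Cauchy's bound: all roots r satisfy |r| <= 1 + max(|a_i/a_n|) for i = 0,...,n-1
where a_n is the leading coefficient.

Coefficients: [2, 6, -5, 5, -1]
Leading coefficient a_n = 2
Ratios |a_i/a_n|: 3, 5/2, 5/2, 1/2
Maximum ratio: 3
Cauchy's bound: |r| <= 1 + 3 = 4

Upper bound = 4


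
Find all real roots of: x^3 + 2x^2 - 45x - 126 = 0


Let p(x) = x^3 + 2x^2 - 45x - 126. By the rational root theorem (leading coefficient 1), any rational root is an integer divisor of 126: try ±1, ±2, ... in turn.
Test x = 1: value = -168 ≠ 0.
Test x = -1: value = -80 ≠ 0.
Test x = 2: value = -200 ≠ 0.
Test x = -2: value = -36 ≠ 0.
Test x = 3: value = -216 ≠ 0.
Test x = -3: value = 0 ✓, so (x + 3) is a factor.
Synthetic division by (x + 3): bring down 1; 1(-3) + 2 = -1; (-1)(-3) - 45 = -42; (-42)(-3) - 126 = 0 → quotient x^2 - x - 42, remainder 0.
Solve the quadratic x^2 - x - 42 = 0: discriminant = (-1)^2 - 4(1)(-42) = 1 + 168 = 169.
sqrt(169) = 13, so x = (1 ± 13)/2: x = 7 or x = -6.

x = -6, x = -3, x = 7


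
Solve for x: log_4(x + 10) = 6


Convert to exponential form: x + 10 = 4^6 = 4096
x = 4096 - 10 = 4086
Check: log_4(4086 + 10) = log_4(4096) = log_4(4096) = 6 ✓

x = 4086


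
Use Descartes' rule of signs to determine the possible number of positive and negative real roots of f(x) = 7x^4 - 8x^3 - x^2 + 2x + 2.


Descartes' rule of signs:

For positive roots, count sign changes in f(x) = 7x^4 - 8x^3 - x^2 + 2x + 2:
Signs of coefficients: +, -, -, +, +
Number of sign changes: 2
Possible positive real roots: 2, 0

For negative roots, examine f(-x) = 7x^4 + 8x^3 - x^2 - 2x + 2:
Signs of coefficients: +, +, -, -, +
Number of sign changes: 2
Possible negative real roots: 2, 0

Positive roots: 2 or 0; Negative roots: 2 or 0


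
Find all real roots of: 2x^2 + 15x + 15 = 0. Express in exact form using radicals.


Using the quadratic formula: x = (-b ± sqrt(b^2 - 4ac)) / (2a)
Here a = 2, b = 15, c = 15
Discriminant = b^2 - 4ac = 15^2 - 4(2)(15) = 225 - 120 = 105
Since discriminant = 105 > 0, there are two real roots.
x = (-15 ± sqrt(105)) / 4
Numerically: x ≈ -1.1883 or x ≈ -6.3117

x = (-15 + sqrt(105)) / 4 or x = (-15 - sqrt(105)) / 4


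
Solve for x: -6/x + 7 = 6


Subtract 7 from both sides: -6/x = -1
Multiply both sides by x: -6 = -1 * x
Divide by -1: x = 6

x = 6


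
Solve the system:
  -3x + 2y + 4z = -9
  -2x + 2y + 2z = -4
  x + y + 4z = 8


Using Cramer's rule. Expand each determinant along the first row.
D  = (-3)*[2*4 - 2*1] - 2*[(-2)*4 - 2*1] + 4*[(-2)*1 - 2*1]
  = (-3)*(6) - 2*(-10) + 4*(-4) = -14
Dx = (-9)*[2*4 - 2*1] - 2*[(-4)*4 - 2*8] + 4*[(-4)*1 - 2*8]
  = (-9)*(6) - 2*(-32) + 4*(-20) = -70
Dy = (-3)*[(-4)*4 - 2*8] - (-9)*[(-2)*4 - 2*1] + 4*[(-2)*8 - (-4)*1]
  = (-3)*(-32) - (-9)*(-10) + 4*(-12) = -42
Dz = (-3)*[2*8 - (-4)*1] - 2*[(-2)*8 - (-4)*1] + (-9)*[(-2)*1 - 2*1]
  = (-3)*(20) - 2*(-12) + (-9)*(-4) = 0
x = Dx/D = -70/-14 = 5, y = Dy/D = -42/-14 = 3, z = Dz/D = 0/-14 = 0
Check eq1: (-3)(5) + (2)(3) + (4)(0) = -9 = -9 ✓
Check eq2: (-2)(5) + (2)(3) + (2)(0) = -4 = -4 ✓
Check eq3: (1)(5) + (1)(3) + (4)(0) = 8 = 8 ✓

x = 5, y = 3, z = 0


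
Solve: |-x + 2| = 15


An absolute value equation |expr| = 15 gives two cases:
Case 1: -x + 2 = 15
  -x = 13, so x = -13
Case 2: -x + 2 = -15
  -x = -17, so x = 17

x = -13, x = 17


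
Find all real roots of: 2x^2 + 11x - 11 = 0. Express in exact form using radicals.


Using the quadratic formula: x = (-b ± sqrt(b^2 - 4ac)) / (2a)
Here a = 2, b = 11, c = -11
Discriminant = b^2 - 4ac = 11^2 - 4(2)(-11) = 121 + 88 = 209
Since discriminant = 209 > 0, there are two real roots.
x = (-11 ± sqrt(209)) / 4
Numerically: x ≈ 0.8642 or x ≈ -6.3642

x = (-11 + sqrt(209)) / 4 or x = (-11 - sqrt(209)) / 4


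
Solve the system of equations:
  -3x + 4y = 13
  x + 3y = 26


Using Cramer's rule:
Determinant D = (-3)(3) - (1)(4) = -9 - 4 = -13
Dx = (13)(3) - (26)(4) = 39 - 104 = -65
Dy = (-3)(26) - (1)(13) = -78 - 13 = -91
x = Dx/D = -65/-13 = 5
y = Dy/D = -91/-13 = 7

x = 5, y = 7


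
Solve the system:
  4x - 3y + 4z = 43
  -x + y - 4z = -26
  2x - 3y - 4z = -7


Using Cramer's rule. Expand each determinant along the first row.
D  = 4*[1*(-4) - (-4)*(-3)] - (-3)*[(-1)*(-4) - (-4)*2] + 4*[(-1)*(-3) - 1*2]
  = 4*(-16) - (-3)*(12) + 4*(1) = -24
Dx = 43*[1*(-4) - (-4)*(-3)] - (-3)*[(-26)*(-4) - (-4)*(-7)] + 4*[(-26)*(-3) - 1*(-7)]
  = 43*(-16) - (-3)*(76) + 4*(85) = -120
Dy = 4*[(-26)*(-4) - (-4)*(-7)] - 43*[(-1)*(-4) - (-4)*2] + 4*[(-1)*(-7) - (-26)*2]
  = 4*(76) - 43*(12) + 4*(59) = 24
Dz = 4*[1*(-7) - (-26)*(-3)] - (-3)*[(-1)*(-7) - (-26)*2] + 43*[(-1)*(-3) - 1*2]
  = 4*(-85) - (-3)*(59) + 43*(1) = -120
x = Dx/D = -120/-24 = 5, y = Dy/D = 24/-24 = -1, z = Dz/D = -120/-24 = 5
Check eq1: (4)(5) + (-3)(-1) + (4)(5) = 43 = 43 ✓
Check eq2: (-1)(5) + (1)(-1) + (-4)(5) = -26 = -26 ✓
Check eq3: (2)(5) + (-3)(-1) + (-4)(5) = -7 = -7 ✓

x = 5, y = -1, z = 5


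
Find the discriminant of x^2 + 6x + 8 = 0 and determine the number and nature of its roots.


For ax^2 + bx + c = 0, discriminant D = b^2 - 4ac
Here a = 1, b = 6, c = 8
D = (6)^2 - 4(1)(8) = 36 - 32 = 4

D = 4 > 0 and is a perfect square (sqrt = 2)
The equation has 2 distinct real rational roots.

Discriminant = 4, 2 distinct real rational roots


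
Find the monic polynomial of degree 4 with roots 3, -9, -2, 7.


A monic polynomial with roots 3, -9, -2, 7 is:
p(x) = (x - 3)(x + 9)(x + 2)(x - 7)
After multiplying by (x - 3): x - 3
After multiplying by (x + 9): x^2 + 6x - 27
After multiplying by (x + 2): x^3 + 8x^2 - 15x - 54
After multiplying by (x - 7): x^4 + x^3 - 71x^2 + 51x + 378

x^4 + x^3 - 71x^2 + 51x + 378


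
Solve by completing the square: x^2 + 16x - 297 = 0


Start: x^2 + 16x - 297 = 0
Move constant: x^2 + 16x = 297
Half of 16 is 8, squared is 64
Add 64 to both sides: x^2 + 16x + 64 = 361
(x + 8)^2 = 361
x + 8 = ±19
x = -8 + 19 = 11 or x = -8 - 19 = -27

x = -27, x = 11


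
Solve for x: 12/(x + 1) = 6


Multiply both sides by (x + 1): 12 = 6(x + 1)
Distribute: 12 = 6x + 6
6x = 12 - 6 = 6
x = 1

x = 1


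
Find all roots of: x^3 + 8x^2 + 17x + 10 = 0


Let p(x) = x^3 + 8x^2 + 17x + 10. By the rational root theorem (leading coefficient 1), any rational root is an integer divisor of 10: try ±1, ±2, ... in turn.
Test x = 1: value = 36 ≠ 0.
Test x = -1: value = 0 ✓, so (x + 1) is a factor.
Synthetic division by (x + 1): bring down 1; 1(-1) + 8 = 7; 7(-1) + 17 = 10; 10(-1) + 10 = 0 → quotient x^2 + 7x + 10, remainder 0.
Solve the quadratic x^2 + 7x + 10 = 0: discriminant = 7^2 - 4(1)(10) = 49 - 40 = 9.
sqrt(9) = 3, so x = (-7 ± 3)/2: x = -2 or x = -5.
Collecting all roots found:

x = -5, x = -2, x = -1


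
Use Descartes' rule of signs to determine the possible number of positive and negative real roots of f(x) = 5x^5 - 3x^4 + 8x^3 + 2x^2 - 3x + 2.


Descartes' rule of signs:

For positive roots, count sign changes in f(x) = 5x^5 - 3x^4 + 8x^3 + 2x^2 - 3x + 2:
Signs of coefficients: +, -, +, +, -, +
Number of sign changes: 4
Possible positive real roots: 4, 2, 0

For negative roots, examine f(-x) = -5x^5 - 3x^4 - 8x^3 + 2x^2 + 3x + 2:
Signs of coefficients: -, -, -, +, +, +
Number of sign changes: 1
Possible negative real roots: 1

Positive roots: 4 or 2 or 0; Negative roots: 1


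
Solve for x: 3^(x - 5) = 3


Express both sides with the same base.
3 = 3^1
Since the bases match, equate exponents: x - 5 = 1
So x = 1 - (-5) = 6

x = 6


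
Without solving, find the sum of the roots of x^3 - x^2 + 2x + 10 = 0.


By Vieta's formulas for x^3 + bx^2 + cx + d = 0:
  r1 + r2 + r3 = -b/a = 1
  r1*r2 + r1*r3 + r2*r3 = c/a = 2
  r1*r2*r3 = -d/a = -10


Sum = 1


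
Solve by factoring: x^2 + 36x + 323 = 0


We need two numbers that multiply to 323 and add to 36.
Those numbers are 19 and 17 (since 19 * 17 = 323 and 19 + 17 = 36).
So x^2 + 36x + 323 = (x + 19)(x + 17) = 0
Setting each factor to zero: x = -19 or x = -17

x = -19, x = -17


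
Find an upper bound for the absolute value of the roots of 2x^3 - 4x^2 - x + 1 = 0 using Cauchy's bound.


Cauchy's bound: all roots r satisfy |r| <= 1 + max(|a_i/a_n|) for i = 0,...,n-1
where a_n is the leading coefficient.

Coefficients: [2, -4, -1, 1]
Leading coefficient a_n = 2
Ratios |a_i/a_n|: 2, 1/2, 1/2
Maximum ratio: 2
Cauchy's bound: |r| <= 1 + 2 = 3

Upper bound = 3


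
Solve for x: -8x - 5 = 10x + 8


Starting with: -8x - 5 = 10x + 8
Move all x terms to left: (-8 - 10)x = 8 + 5
Simplify: -18x = 13
Divide both sides by -18: x = -13/18

x = -13/18


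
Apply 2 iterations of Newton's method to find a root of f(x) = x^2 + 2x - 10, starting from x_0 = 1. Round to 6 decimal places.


Newton's method: x_(n+1) = x_n - f(x_n)/f'(x_n)
f(x) = x^2 + 2x - 10
f'(x) = 2x + 2

Iteration 1:
  f(1.000000) = -7.000000
  f'(1.000000) = 4.000000
  x_1 = 1.000000 - (-7.000000)/(4.000000) = 2.750000

Iteration 2:
  f(2.750000) = 3.062500
  f'(2.750000) = 7.500000
  x_2 = 2.750000 - (3.062500)/(7.500000) = 2.341667

x_2 = 2.341667


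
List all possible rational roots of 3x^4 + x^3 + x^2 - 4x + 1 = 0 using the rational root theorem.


Rational root theorem: possible roots are ±p/q where:
  p divides the constant term (1): p ∈ {1}
  q divides the leading coefficient (3): q ∈ {1, 3}

All possible rational roots: -1, -1/3, 1/3, 1

-1, -1/3, 1/3, 1


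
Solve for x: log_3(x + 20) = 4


Convert to exponential form: x + 20 = 3^4 = 81
x = 81 - 20 = 61
Check: log_3(61 + 20) = log_3(81) = log_3(81) = 4 ✓

x = 61


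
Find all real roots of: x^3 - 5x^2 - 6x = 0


The constant term is 0, so x = 0 is a root. Factor out x:
  x(x^2 - 5x - 6) = 0
Solve the quadratic x^2 - 5x - 6 = 0: discriminant = (-5)^2 - 4(1)(-6) = 25 + 24 = 49.
sqrt(49) = 7, so x = (5 ± 7)/2: x = 6 or x = -1.

x = -1, x = 0, x = 6


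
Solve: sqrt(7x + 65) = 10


Square both sides: 7x + 65 = 10^2 = 100
7x = 100 - 65 = 35
x = 5
Check: sqrt(7*5 + 65) = sqrt(100) = 10 ✓

x = 5


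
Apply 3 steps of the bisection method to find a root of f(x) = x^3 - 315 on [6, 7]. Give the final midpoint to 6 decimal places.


f(x) = x^3 - 315
f(6) = -99 < 0
f(7) = 28 > 0

Step 1: midpoint = (6.000000 + 7.000000)/2 = 6.500000
  f(6.500000) = -40.375000
  f(mid) < 0, so root is in [6.500000, 7.000000]

Step 2: midpoint = (6.500000 + 7.000000)/2 = 6.750000
  f(6.750000) = -7.453125
  f(mid) < 0, so root is in [6.750000, 7.000000]

Step 3: midpoint = (6.750000 + 7.000000)/2 = 6.875000
  f(6.875000) = 9.951172
  f(mid) > 0, so root is in [6.750000, 6.875000]

midpoint = 6.875000


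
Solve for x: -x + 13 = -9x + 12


Starting with: -x + 13 = -9x + 12
Move all x terms to left: (-1 + 9)x = 12 - 13
Simplify: 8x = -1
Divide both sides by 8: x = -1/8

x = -1/8


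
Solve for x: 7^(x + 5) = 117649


Express both sides with the same base.
117649 = 7^6
Since the bases match, equate exponents: x + 5 = 6
So x = 6 - (5) = 1

x = 1


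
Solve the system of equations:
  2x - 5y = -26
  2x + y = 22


Using Cramer's rule:
Determinant D = (2)(1) - (2)(-5) = 2 + 10 = 12
Dx = (-26)(1) - (22)(-5) = -26 + 110 = 84
Dy = (2)(22) - (2)(-26) = 44 + 52 = 96
x = Dx/D = 84/12 = 7
y = Dy/D = 96/12 = 8

x = 7, y = 8


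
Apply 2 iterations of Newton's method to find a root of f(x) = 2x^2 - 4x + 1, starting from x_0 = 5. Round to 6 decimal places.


Newton's method: x_(n+1) = x_n - f(x_n)/f'(x_n)
f(x) = 2x^2 - 4x + 1
f'(x) = 4x - 4

Iteration 1:
  f(5.000000) = 31.000000
  f'(5.000000) = 16.000000
  x_1 = 5.000000 - (31.000000)/(16.000000) = 3.062500

Iteration 2:
  f(3.062500) = 7.507812
  f'(3.062500) = 8.250000
  x_2 = 3.062500 - (7.507812)/(8.250000) = 2.152462

x_2 = 2.152462


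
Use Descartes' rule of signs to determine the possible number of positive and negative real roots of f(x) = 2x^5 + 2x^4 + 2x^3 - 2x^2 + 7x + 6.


Descartes' rule of signs:

For positive roots, count sign changes in f(x) = 2x^5 + 2x^4 + 2x^3 - 2x^2 + 7x + 6:
Signs of coefficients: +, +, +, -, +, +
Number of sign changes: 2
Possible positive real roots: 2, 0

For negative roots, examine f(-x) = -2x^5 + 2x^4 - 2x^3 - 2x^2 - 7x + 6:
Signs of coefficients: -, +, -, -, -, +
Number of sign changes: 3
Possible negative real roots: 3, 1

Positive roots: 2 or 0; Negative roots: 3 or 1


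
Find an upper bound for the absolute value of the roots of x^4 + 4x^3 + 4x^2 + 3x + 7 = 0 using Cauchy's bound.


Cauchy's bound: all roots r satisfy |r| <= 1 + max(|a_i/a_n|) for i = 0,...,n-1
where a_n is the leading coefficient.

Coefficients: [1, 4, 4, 3, 7]
Leading coefficient a_n = 1
Ratios |a_i/a_n|: 4, 4, 3, 7
Maximum ratio: 7
Cauchy's bound: |r| <= 1 + 7 = 8

Upper bound = 8


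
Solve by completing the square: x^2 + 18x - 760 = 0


Start: x^2 + 18x - 760 = 0
Move constant: x^2 + 18x = 760
Half of 18 is 9, squared is 81
Add 81 to both sides: x^2 + 18x + 81 = 841
(x + 9)^2 = 841
x + 9 = ±29
x = -9 + 29 = 20 or x = -9 - 29 = -38

x = -38, x = 20


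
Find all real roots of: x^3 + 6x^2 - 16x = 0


The constant term is 0, so x = 0 is a root. Factor out x:
  x(x^2 + 6x - 16) = 0
Solve the quadratic x^2 + 6x - 16 = 0: discriminant = 6^2 - 4(1)(-16) = 36 + 64 = 100.
sqrt(100) = 10, so x = (-6 ± 10)/2: x = 2 or x = -8.

x = -8, x = 0, x = 2


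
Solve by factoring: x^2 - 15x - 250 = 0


We need two numbers that multiply to -250 and add to -15.
Those numbers are 10 and -25 (since 10 * (-25) = -250 and 10 + (-25) = -15).
So x^2 - 15x - 250 = (x + 10)(x - 25) = 0
Setting each factor to zero: x = -10 or x = 25

x = -10, x = 25


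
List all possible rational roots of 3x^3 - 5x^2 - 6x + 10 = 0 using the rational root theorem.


Rational root theorem: possible roots are ±p/q where:
  p divides the constant term (10): p ∈ {1, 2, 5, 10}
  q divides the leading coefficient (3): q ∈ {1, 3}

All possible rational roots: -10, -5, -10/3, -2, -5/3, -1, -2/3, -1/3, 1/3, 2/3, 1, 5/3, 2, 10/3, 5, 10

-10, -5, -10/3, -2, -5/3, -1, -2/3, -1/3, 1/3, 2/3, 1, 5/3, 2, 10/3, 5, 10


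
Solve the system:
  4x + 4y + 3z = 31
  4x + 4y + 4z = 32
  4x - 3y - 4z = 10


Using Cramer's rule. Expand each determinant along the first row.
D  = 4*[4*(-4) - 4*(-3)] - 4*[4*(-4) - 4*4] + 3*[4*(-3) - 4*4]
  = 4*(-4) - 4*(-32) + 3*(-28) = 28
Dx = 31*[4*(-4) - 4*(-3)] - 4*[32*(-4) - 4*10] + 3*[32*(-3) - 4*10]
  = 31*(-4) - 4*(-168) + 3*(-136) = 140
Dy = 4*[32*(-4) - 4*10] - 31*[4*(-4) - 4*4] + 3*[4*10 - 32*4]
  = 4*(-168) - 31*(-32) + 3*(-88) = 56
Dz = 4*[4*10 - 32*(-3)] - 4*[4*10 - 32*4] + 31*[4*(-3) - 4*4]
  = 4*(136) - 4*(-88) + 31*(-28) = 28
x = Dx/D = 140/28 = 5, y = Dy/D = 56/28 = 2, z = Dz/D = 28/28 = 1
Check eq1: (4)(5) + (4)(2) + (3)(1) = 31 = 31 ✓
Check eq2: (4)(5) + (4)(2) + (4)(1) = 32 = 32 ✓
Check eq3: (4)(5) + (-3)(2) + (-4)(1) = 10 = 10 ✓

x = 5, y = 2, z = 1


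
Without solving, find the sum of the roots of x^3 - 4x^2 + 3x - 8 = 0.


By Vieta's formulas for x^3 + bx^2 + cx + d = 0:
  r1 + r2 + r3 = -b/a = 4
  r1*r2 + r1*r3 + r2*r3 = c/a = 3
  r1*r2*r3 = -d/a = 8


Sum = 4


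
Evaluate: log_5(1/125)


We need the exponent such that 5^? = 1/125
5^(-3) = 1/5^3 = 1/125
Therefore log_5(1/125) = -3

-3


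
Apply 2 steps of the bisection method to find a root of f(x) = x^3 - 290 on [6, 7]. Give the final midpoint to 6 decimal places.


f(x) = x^3 - 290
f(6) = -74 < 0
f(7) = 53 > 0

Step 1: midpoint = (6.000000 + 7.000000)/2 = 6.500000
  f(6.500000) = -15.375000
  f(mid) < 0, so root is in [6.500000, 7.000000]

Step 2: midpoint = (6.500000 + 7.000000)/2 = 6.750000
  f(6.750000) = 17.546875
  f(mid) > 0, so root is in [6.500000, 6.750000]

midpoint = 6.750000


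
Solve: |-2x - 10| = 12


An absolute value equation |expr| = 12 gives two cases:
Case 1: -2x - 10 = 12
  -2x = 22, so x = -11
Case 2: -2x - 10 = -12
  -2x = -2, so x = 1

x = -11, x = 1


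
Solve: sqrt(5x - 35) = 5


Square both sides: 5x - 35 = 5^2 = 25
5x = 25 + 35 = 60
x = 12
Check: sqrt(5*12 - 35) = sqrt(25) = 5 ✓

x = 12


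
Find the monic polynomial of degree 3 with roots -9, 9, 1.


A monic polynomial with roots -9, 9, 1 is:
p(x) = (x + 9)(x - 9)(x - 1)
After multiplying by (x + 9): x + 9
After multiplying by (x - 9): x^2 - 81
After multiplying by (x - 1): x^3 - x^2 - 81x + 81

x^3 - x^2 - 81x + 81


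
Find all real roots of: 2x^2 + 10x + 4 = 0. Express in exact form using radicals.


Using the quadratic formula: x = (-b ± sqrt(b^2 - 4ac)) / (2a)
Here a = 2, b = 10, c = 4
Discriminant = b^2 - 4ac = 10^2 - 4(2)(4) = 100 - 32 = 68
Since discriminant = 68 > 0, there are two real roots.
x = (-10 ± 2*sqrt(17)) / 4
Simplifying: x = (-5 ± sqrt(17)) / 2
Numerically: x ≈ -0.4384 or x ≈ -4.5616

x = (-5 + sqrt(17)) / 2 or x = (-5 - sqrt(17)) / 2


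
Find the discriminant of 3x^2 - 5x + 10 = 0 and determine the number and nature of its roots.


For ax^2 + bx + c = 0, discriminant D = b^2 - 4ac
Here a = 3, b = -5, c = 10
D = (-5)^2 - 4(3)(10) = 25 - 120 = -95

D = -95 < 0
The equation has no real roots (2 complex conjugate roots).

Discriminant = -95, no real roots (2 complex conjugate roots)


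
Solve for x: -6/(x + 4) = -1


Multiply both sides by (x + 4): -6 = -1(x + 4)
Distribute: -6 = -x - 4
-x = -6 + 4 = -2
x = 2

x = 2


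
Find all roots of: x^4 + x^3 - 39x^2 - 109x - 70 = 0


Let p(x) = x^4 + x^3 - 39x^2 - 109x - 70. By the rational root theorem (leading coefficient 1), any rational root is an integer divisor of 70: try ±1, ±2, ... in turn.
Test x = 1: value = -216 ≠ 0.
Test x = -1: value = 0 ✓, so (x + 1) is a factor.
Synthetic division by (x + 1): bring down 1; 1(-1) + 1 = 0; 0(-1) - 39 = -39; (-39)(-1) - 109 = -70; (-70)(-1) - 70 = 0 → quotient x^3 - 39x - 70, remainder 0.
Continue with the quotient x^3 - 39x - 70 (candidates must divide 70; re-test x = -1 first in case it repeats).
Test x = -1: value = -32 ≠ 0.
Test x = 2: value = -140 ≠ 0.
Test x = -2: value = 0 ✓, so (x + 2) is a factor.
Synthetic division by (x + 2): bring down 1; 1(-2) + 0 = -2; (-2)(-2) - 39 = -35; (-35)(-2) - 70 = 0 → quotient x^2 - 2x - 35, remainder 0.
Solve the quadratic x^2 - 2x - 35 = 0: discriminant = (-2)^2 - 4(1)(-35) = 4 + 140 = 144.
sqrt(144) = 12, so x = (2 ± 12)/2: x = 7 or x = -5.
Collecting all roots found:

x = -5, x = -2, x = -1, x = 7


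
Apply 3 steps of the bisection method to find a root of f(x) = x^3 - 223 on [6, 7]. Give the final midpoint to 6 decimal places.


f(x) = x^3 - 223
f(6) = -7 < 0
f(7) = 120 > 0

Step 1: midpoint = (6.000000 + 7.000000)/2 = 6.500000
  f(6.500000) = 51.625000
  f(mid) > 0, so root is in [6.000000, 6.500000]

Step 2: midpoint = (6.000000 + 6.500000)/2 = 6.250000
  f(6.250000) = 21.140625
  f(mid) > 0, so root is in [6.000000, 6.250000]

Step 3: midpoint = (6.000000 + 6.250000)/2 = 6.125000
  f(6.125000) = 6.783203
  f(mid) > 0, so root is in [6.000000, 6.125000]

midpoint = 6.125000


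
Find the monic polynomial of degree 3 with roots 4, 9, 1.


A monic polynomial with roots 4, 9, 1 is:
p(x) = (x - 4)(x - 9)(x - 1)
After multiplying by (x - 4): x - 4
After multiplying by (x - 9): x^2 - 13x + 36
After multiplying by (x - 1): x^3 - 14x^2 + 49x - 36

x^3 - 14x^2 + 49x - 36


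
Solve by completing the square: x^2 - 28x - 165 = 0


Start: x^2 - 28x - 165 = 0
Move constant: x^2 - 28x = 165
Half of -28 is -14, squared is 196
Add 196 to both sides: x^2 - 28x + 196 = 361
(x - 14)^2 = 361
x - 14 = ±19
x = 14 + 19 = 33 or x = 14 - 19 = -5

x = -5, x = 33


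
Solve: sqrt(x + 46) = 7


Square both sides: x + 46 = 7^2 = 49
x = 49 - 46 = 3
x = 3
Check: sqrt(1*3 + 46) = sqrt(49) = 7 ✓

x = 3


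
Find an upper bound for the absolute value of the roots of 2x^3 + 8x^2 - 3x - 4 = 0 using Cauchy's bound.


Cauchy's bound: all roots r satisfy |r| <= 1 + max(|a_i/a_n|) for i = 0,...,n-1
where a_n is the leading coefficient.

Coefficients: [2, 8, -3, -4]
Leading coefficient a_n = 2
Ratios |a_i/a_n|: 4, 3/2, 2
Maximum ratio: 4
Cauchy's bound: |r| <= 1 + 4 = 5

Upper bound = 5


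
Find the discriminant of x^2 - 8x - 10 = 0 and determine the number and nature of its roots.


For ax^2 + bx + c = 0, discriminant D = b^2 - 4ac
Here a = 1, b = -8, c = -10
D = (-8)^2 - 4(1)(-10) = 64 + 40 = 104

D = 104 > 0 but not a perfect square
The equation has 2 distinct real irrational roots.

Discriminant = 104, 2 distinct real irrational roots


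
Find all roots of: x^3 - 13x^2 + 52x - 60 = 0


Let p(x) = x^3 - 13x^2 + 52x - 60. By the rational root theorem (leading coefficient 1), any rational root is an integer divisor of 60: try ±1, ±2, ... in turn.
Test x = 1: value = -20 ≠ 0.
Test x = -1: value = -126 ≠ 0.
Test x = 2: value = 0 ✓, so (x - 2) is a factor.
Synthetic division by (x - 2): bring down 1; 1(2) - 13 = -11; (-11)(2) + 52 = 30; 30(2) - 60 = 0 → quotient x^2 - 11x + 30, remainder 0.
Solve the quadratic x^2 - 11x + 30 = 0: discriminant = (-11)^2 - 4(1)(30) = 121 - 120 = 1.
sqrt(1) = 1, so x = (11 ± 1)/2: x = 6 or x = 5.
Collecting all roots found:

x = 2, x = 5, x = 6


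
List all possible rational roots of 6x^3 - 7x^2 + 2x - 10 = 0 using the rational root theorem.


Rational root theorem: possible roots are ±p/q where:
  p divides the constant term (-10): p ∈ {1, 2, 5, 10}
  q divides the leading coefficient (6): q ∈ {1, 2, 3, 6}

All possible rational roots: -10, -5, -10/3, -5/2, -2, -5/3, -1, -5/6, -2/3, -1/2, -1/3, -1/6, 1/6, 1/3, 1/2, 2/3, 5/6, 1, 5/3, 2, 5/2, 10/3, 5, 10

-10, -5, -10/3, -5/2, -2, -5/3, -1, -5/6, -2/3, -1/2, -1/3, -1/6, 1/6, 1/3, 1/2, 2/3, 5/6, 1, 5/3, 2, 5/2, 10/3, 5, 10


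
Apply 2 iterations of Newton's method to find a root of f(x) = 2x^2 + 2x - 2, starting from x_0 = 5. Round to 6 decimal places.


Newton's method: x_(n+1) = x_n - f(x_n)/f'(x_n)
f(x) = 2x^2 + 2x - 2
f'(x) = 4x + 2

Iteration 1:
  f(5.000000) = 58.000000
  f'(5.000000) = 22.000000
  x_1 = 5.000000 - (58.000000)/(22.000000) = 2.363636

Iteration 2:
  f(2.363636) = 13.900826
  f'(2.363636) = 11.454545
  x_2 = 2.363636 - (13.900826)/(11.454545) = 1.150072

x_2 = 1.150072


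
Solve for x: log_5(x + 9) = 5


Convert to exponential form: x + 9 = 5^5 = 3125
x = 3125 - 9 = 3116
Check: log_5(3116 + 9) = log_5(3125) = log_5(3125) = 5 ✓

x = 3116


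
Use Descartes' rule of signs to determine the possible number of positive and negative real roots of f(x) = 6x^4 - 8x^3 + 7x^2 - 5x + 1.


Descartes' rule of signs:

For positive roots, count sign changes in f(x) = 6x^4 - 8x^3 + 7x^2 - 5x + 1:
Signs of coefficients: +, -, +, -, +
Number of sign changes: 4
Possible positive real roots: 4, 2, 0

For negative roots, examine f(-x) = 6x^4 + 8x^3 + 7x^2 + 5x + 1:
Signs of coefficients: +, +, +, +, +
Number of sign changes: 0
Possible negative real roots: 0

Positive roots: 4 or 2 or 0; Negative roots: 0


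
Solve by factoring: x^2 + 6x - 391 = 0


We need two numbers that multiply to -391 and add to 6.
Those numbers are -17 and 23 (since (-17) * 23 = -391 and (-17) + 23 = 6).
So x^2 + 6x - 391 = (x - 17)(x + 23) = 0
Setting each factor to zero: x = 17 or x = -23

x = -23, x = 17


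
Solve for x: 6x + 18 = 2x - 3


Starting with: 6x + 18 = 2x - 3
Move all x terms to left: (6 - 2)x = -3 - 18
Simplify: 4x = -21
Divide both sides by 4: x = -21/4

x = -21/4


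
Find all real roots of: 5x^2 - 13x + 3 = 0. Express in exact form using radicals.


Using the quadratic formula: x = (-b ± sqrt(b^2 - 4ac)) / (2a)
Here a = 5, b = -13, c = 3
Discriminant = b^2 - 4ac = (-13)^2 - 4(5)(3) = 169 - 60 = 109
Since discriminant = 109 > 0, there are two real roots.
x = (13 ± sqrt(109)) / 10
Numerically: x ≈ 2.3440 or x ≈ 0.2560

x = (13 + sqrt(109)) / 10 or x = (13 - sqrt(109)) / 10


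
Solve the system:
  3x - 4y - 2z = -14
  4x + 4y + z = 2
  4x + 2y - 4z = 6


Using Cramer's rule. Expand each determinant along the first row.
D  = 3*[4*(-4) - 1*2] - (-4)*[4*(-4) - 1*4] + (-2)*[4*2 - 4*4]
  = 3*(-18) - (-4)*(-20) + (-2)*(-8) = -118
Dx = (-14)*[4*(-4) - 1*2] - (-4)*[2*(-4) - 1*6] + (-2)*[2*2 - 4*6]
  = (-14)*(-18) - (-4)*(-14) + (-2)*(-20) = 236
Dy = 3*[2*(-4) - 1*6] - (-14)*[4*(-4) - 1*4] + (-2)*[4*6 - 2*4]
  = 3*(-14) - (-14)*(-20) + (-2)*(16) = -354
Dz = 3*[4*6 - 2*2] - (-4)*[4*6 - 2*4] + (-14)*[4*2 - 4*4]
  = 3*(20) - (-4)*(16) + (-14)*(-8) = 236
x = Dx/D = 236/-118 = -2, y = Dy/D = -354/-118 = 3, z = Dz/D = 236/-118 = -2
Check eq1: (3)(-2) + (-4)(3) + (-2)(-2) = -14 = -14 ✓
Check eq2: (4)(-2) + (4)(3) + (1)(-2) = 2 = 2 ✓
Check eq3: (4)(-2) + (2)(3) + (-4)(-2) = 6 = 6 ✓

x = -2, y = 3, z = -2


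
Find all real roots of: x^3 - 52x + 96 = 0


Let p(x) = x^3 - 52x + 96. By the rational root theorem (leading coefficient 1), any rational root is an integer divisor of 96: try ±1, ±2, ... in turn.
Test x = 1: value = 45 ≠ 0.
Test x = -1: value = 147 ≠ 0.
Test x = 2: value = 0 ✓, so (x - 2) is a factor.
Synthetic division by (x - 2): bring down 1; 1(2) + 0 = 2; 2(2) - 52 = -48; (-48)(2) + 96 = 0 → quotient x^2 + 2x - 48, remainder 0.
Solve the quadratic x^2 + 2x - 48 = 0: discriminant = 2^2 - 4(1)(-48) = 4 + 192 = 196.
sqrt(196) = 14, so x = (-2 ± 14)/2: x = 6 or x = -8.

x = -8, x = 2, x = 6
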